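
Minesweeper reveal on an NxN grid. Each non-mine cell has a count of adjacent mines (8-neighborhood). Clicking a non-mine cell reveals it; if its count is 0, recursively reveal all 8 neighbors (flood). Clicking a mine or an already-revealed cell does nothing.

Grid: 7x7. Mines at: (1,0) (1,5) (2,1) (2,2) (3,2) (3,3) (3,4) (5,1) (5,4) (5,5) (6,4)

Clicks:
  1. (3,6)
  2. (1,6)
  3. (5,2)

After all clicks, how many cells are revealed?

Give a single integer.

Answer: 8

Derivation:
Click 1 (3,6) count=0: revealed 6 new [(2,5) (2,6) (3,5) (3,6) (4,5) (4,6)] -> total=6
Click 2 (1,6) count=1: revealed 1 new [(1,6)] -> total=7
Click 3 (5,2) count=1: revealed 1 new [(5,2)] -> total=8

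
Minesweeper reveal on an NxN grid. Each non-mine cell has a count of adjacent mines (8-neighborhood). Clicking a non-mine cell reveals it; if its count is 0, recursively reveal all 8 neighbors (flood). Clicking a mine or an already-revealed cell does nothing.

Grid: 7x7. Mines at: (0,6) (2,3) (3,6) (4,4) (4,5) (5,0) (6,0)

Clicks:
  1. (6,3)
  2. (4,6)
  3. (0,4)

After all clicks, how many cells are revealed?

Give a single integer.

Click 1 (6,3) count=0: revealed 35 new [(0,0) (0,1) (0,2) (0,3) (0,4) (0,5) (1,0) (1,1) (1,2) (1,3) (1,4) (1,5) (2,0) (2,1) (2,2) (3,0) (3,1) (3,2) (3,3) (4,0) (4,1) (4,2) (4,3) (5,1) (5,2) (5,3) (5,4) (5,5) (5,6) (6,1) (6,2) (6,3) (6,4) (6,5) (6,6)] -> total=35
Click 2 (4,6) count=2: revealed 1 new [(4,6)] -> total=36
Click 3 (0,4) count=0: revealed 0 new [(none)] -> total=36

Answer: 36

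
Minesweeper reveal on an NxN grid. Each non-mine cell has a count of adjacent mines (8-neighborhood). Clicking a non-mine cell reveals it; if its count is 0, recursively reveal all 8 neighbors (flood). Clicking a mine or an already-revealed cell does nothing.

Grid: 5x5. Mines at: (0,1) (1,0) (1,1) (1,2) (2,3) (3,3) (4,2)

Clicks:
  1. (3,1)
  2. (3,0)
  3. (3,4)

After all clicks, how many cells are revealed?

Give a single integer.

Answer: 7

Derivation:
Click 1 (3,1) count=1: revealed 1 new [(3,1)] -> total=1
Click 2 (3,0) count=0: revealed 5 new [(2,0) (2,1) (3,0) (4,0) (4,1)] -> total=6
Click 3 (3,4) count=2: revealed 1 new [(3,4)] -> total=7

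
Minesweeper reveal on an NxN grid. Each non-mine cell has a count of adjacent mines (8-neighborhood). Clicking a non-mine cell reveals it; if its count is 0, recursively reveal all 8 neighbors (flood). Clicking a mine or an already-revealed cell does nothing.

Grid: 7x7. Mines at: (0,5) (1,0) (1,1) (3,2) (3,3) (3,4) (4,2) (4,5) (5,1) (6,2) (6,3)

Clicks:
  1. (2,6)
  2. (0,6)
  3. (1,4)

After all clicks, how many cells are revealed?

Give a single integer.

Answer: 8

Derivation:
Click 1 (2,6) count=0: revealed 6 new [(1,5) (1,6) (2,5) (2,6) (3,5) (3,6)] -> total=6
Click 2 (0,6) count=1: revealed 1 new [(0,6)] -> total=7
Click 3 (1,4) count=1: revealed 1 new [(1,4)] -> total=8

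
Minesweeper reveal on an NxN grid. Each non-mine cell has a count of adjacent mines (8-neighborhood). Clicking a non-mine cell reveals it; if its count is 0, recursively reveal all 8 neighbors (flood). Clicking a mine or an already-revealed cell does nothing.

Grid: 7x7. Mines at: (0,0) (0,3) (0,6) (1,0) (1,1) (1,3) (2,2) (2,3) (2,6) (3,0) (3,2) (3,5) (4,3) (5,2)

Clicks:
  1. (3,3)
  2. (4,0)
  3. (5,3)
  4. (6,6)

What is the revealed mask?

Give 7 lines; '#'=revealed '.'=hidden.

Answer: .......
.......
.......
...#...
#...###
...####
...####

Derivation:
Click 1 (3,3) count=4: revealed 1 new [(3,3)] -> total=1
Click 2 (4,0) count=1: revealed 1 new [(4,0)] -> total=2
Click 3 (5,3) count=2: revealed 1 new [(5,3)] -> total=3
Click 4 (6,6) count=0: revealed 10 new [(4,4) (4,5) (4,6) (5,4) (5,5) (5,6) (6,3) (6,4) (6,5) (6,6)] -> total=13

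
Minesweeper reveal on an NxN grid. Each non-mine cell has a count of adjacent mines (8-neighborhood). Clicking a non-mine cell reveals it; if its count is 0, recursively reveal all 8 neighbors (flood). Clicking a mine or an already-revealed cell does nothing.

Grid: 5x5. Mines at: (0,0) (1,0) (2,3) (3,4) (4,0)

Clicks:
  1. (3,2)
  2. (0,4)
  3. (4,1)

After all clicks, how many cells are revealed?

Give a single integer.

Click 1 (3,2) count=1: revealed 1 new [(3,2)] -> total=1
Click 2 (0,4) count=0: revealed 8 new [(0,1) (0,2) (0,3) (0,4) (1,1) (1,2) (1,3) (1,4)] -> total=9
Click 3 (4,1) count=1: revealed 1 new [(4,1)] -> total=10

Answer: 10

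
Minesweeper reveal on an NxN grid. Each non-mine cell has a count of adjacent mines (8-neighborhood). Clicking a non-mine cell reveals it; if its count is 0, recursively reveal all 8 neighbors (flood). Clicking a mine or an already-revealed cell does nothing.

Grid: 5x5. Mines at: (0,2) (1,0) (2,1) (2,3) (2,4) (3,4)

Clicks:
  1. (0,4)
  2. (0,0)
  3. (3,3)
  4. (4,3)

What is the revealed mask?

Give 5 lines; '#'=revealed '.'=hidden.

Answer: #..##
...##
.....
...#.
...#.

Derivation:
Click 1 (0,4) count=0: revealed 4 new [(0,3) (0,4) (1,3) (1,4)] -> total=4
Click 2 (0,0) count=1: revealed 1 new [(0,0)] -> total=5
Click 3 (3,3) count=3: revealed 1 new [(3,3)] -> total=6
Click 4 (4,3) count=1: revealed 1 new [(4,3)] -> total=7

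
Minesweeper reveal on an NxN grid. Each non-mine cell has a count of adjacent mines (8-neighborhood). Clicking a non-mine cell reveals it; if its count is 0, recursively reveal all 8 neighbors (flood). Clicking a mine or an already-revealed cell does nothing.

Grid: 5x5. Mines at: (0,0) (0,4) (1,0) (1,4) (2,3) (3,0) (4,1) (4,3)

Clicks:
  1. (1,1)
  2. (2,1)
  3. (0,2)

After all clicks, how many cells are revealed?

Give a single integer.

Click 1 (1,1) count=2: revealed 1 new [(1,1)] -> total=1
Click 2 (2,1) count=2: revealed 1 new [(2,1)] -> total=2
Click 3 (0,2) count=0: revealed 5 new [(0,1) (0,2) (0,3) (1,2) (1,3)] -> total=7

Answer: 7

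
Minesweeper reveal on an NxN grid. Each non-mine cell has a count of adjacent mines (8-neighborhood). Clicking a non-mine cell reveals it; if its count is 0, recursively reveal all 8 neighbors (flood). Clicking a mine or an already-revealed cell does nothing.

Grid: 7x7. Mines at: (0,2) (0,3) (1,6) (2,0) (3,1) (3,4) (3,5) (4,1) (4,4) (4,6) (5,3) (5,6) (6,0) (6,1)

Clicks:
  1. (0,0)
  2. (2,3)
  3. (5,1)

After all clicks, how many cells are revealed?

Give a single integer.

Click 1 (0,0) count=0: revealed 4 new [(0,0) (0,1) (1,0) (1,1)] -> total=4
Click 2 (2,3) count=1: revealed 1 new [(2,3)] -> total=5
Click 3 (5,1) count=3: revealed 1 new [(5,1)] -> total=6

Answer: 6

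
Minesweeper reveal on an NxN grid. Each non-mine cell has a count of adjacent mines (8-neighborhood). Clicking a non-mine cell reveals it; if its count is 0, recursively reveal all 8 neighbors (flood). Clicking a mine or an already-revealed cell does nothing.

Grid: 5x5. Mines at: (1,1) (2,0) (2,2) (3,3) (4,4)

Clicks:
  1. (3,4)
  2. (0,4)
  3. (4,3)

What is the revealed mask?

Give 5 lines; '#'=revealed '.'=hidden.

Answer: ..###
..###
...##
....#
...#.

Derivation:
Click 1 (3,4) count=2: revealed 1 new [(3,4)] -> total=1
Click 2 (0,4) count=0: revealed 8 new [(0,2) (0,3) (0,4) (1,2) (1,3) (1,4) (2,3) (2,4)] -> total=9
Click 3 (4,3) count=2: revealed 1 new [(4,3)] -> total=10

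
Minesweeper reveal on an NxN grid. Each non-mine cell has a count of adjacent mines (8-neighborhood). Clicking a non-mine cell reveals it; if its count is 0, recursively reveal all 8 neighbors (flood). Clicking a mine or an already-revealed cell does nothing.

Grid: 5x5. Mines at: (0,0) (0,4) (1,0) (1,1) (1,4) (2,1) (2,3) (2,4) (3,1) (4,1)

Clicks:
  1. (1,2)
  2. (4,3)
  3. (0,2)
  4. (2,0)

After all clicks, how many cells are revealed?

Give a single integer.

Answer: 9

Derivation:
Click 1 (1,2) count=3: revealed 1 new [(1,2)] -> total=1
Click 2 (4,3) count=0: revealed 6 new [(3,2) (3,3) (3,4) (4,2) (4,3) (4,4)] -> total=7
Click 3 (0,2) count=1: revealed 1 new [(0,2)] -> total=8
Click 4 (2,0) count=4: revealed 1 new [(2,0)] -> total=9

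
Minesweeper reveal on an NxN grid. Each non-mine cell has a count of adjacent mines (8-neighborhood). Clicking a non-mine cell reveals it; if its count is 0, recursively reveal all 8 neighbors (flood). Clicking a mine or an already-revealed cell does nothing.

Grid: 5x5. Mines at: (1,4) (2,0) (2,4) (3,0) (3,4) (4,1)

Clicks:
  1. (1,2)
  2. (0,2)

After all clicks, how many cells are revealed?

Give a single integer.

Answer: 14

Derivation:
Click 1 (1,2) count=0: revealed 14 new [(0,0) (0,1) (0,2) (0,3) (1,0) (1,1) (1,2) (1,3) (2,1) (2,2) (2,3) (3,1) (3,2) (3,3)] -> total=14
Click 2 (0,2) count=0: revealed 0 new [(none)] -> total=14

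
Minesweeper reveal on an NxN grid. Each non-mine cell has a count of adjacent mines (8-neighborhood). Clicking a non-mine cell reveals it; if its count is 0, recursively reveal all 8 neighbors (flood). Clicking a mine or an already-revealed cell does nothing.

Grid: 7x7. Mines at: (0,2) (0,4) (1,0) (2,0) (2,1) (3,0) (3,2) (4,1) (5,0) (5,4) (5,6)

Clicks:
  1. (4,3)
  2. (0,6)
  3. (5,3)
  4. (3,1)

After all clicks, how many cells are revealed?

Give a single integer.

Click 1 (4,3) count=2: revealed 1 new [(4,3)] -> total=1
Click 2 (0,6) count=0: revealed 17 new [(0,5) (0,6) (1,3) (1,4) (1,5) (1,6) (2,3) (2,4) (2,5) (2,6) (3,3) (3,4) (3,5) (3,6) (4,4) (4,5) (4,6)] -> total=18
Click 3 (5,3) count=1: revealed 1 new [(5,3)] -> total=19
Click 4 (3,1) count=5: revealed 1 new [(3,1)] -> total=20

Answer: 20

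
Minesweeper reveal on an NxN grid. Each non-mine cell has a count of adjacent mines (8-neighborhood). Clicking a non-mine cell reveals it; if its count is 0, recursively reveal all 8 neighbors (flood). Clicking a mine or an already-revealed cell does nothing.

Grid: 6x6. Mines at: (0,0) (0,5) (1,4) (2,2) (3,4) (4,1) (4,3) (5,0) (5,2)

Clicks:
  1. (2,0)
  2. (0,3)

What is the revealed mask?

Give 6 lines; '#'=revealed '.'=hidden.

Answer: ...#..
##....
##....
##....
......
......

Derivation:
Click 1 (2,0) count=0: revealed 6 new [(1,0) (1,1) (2,0) (2,1) (3,0) (3,1)] -> total=6
Click 2 (0,3) count=1: revealed 1 new [(0,3)] -> total=7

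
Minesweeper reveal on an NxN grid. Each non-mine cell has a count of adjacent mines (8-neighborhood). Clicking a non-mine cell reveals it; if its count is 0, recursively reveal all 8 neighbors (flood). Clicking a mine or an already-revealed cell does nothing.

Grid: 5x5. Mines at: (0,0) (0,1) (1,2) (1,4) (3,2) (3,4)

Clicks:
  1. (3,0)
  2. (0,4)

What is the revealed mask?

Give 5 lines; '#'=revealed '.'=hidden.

Click 1 (3,0) count=0: revealed 8 new [(1,0) (1,1) (2,0) (2,1) (3,0) (3,1) (4,0) (4,1)] -> total=8
Click 2 (0,4) count=1: revealed 1 new [(0,4)] -> total=9

Answer: ....#
##...
##...
##...
##...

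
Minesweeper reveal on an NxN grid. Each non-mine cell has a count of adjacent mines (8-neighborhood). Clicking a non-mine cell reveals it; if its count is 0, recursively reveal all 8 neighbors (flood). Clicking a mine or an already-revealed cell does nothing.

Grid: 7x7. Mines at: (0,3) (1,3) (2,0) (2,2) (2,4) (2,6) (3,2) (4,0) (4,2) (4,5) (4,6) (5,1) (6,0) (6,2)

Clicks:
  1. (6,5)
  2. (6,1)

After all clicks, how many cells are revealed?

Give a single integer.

Answer: 9

Derivation:
Click 1 (6,5) count=0: revealed 8 new [(5,3) (5,4) (5,5) (5,6) (6,3) (6,4) (6,5) (6,6)] -> total=8
Click 2 (6,1) count=3: revealed 1 new [(6,1)] -> total=9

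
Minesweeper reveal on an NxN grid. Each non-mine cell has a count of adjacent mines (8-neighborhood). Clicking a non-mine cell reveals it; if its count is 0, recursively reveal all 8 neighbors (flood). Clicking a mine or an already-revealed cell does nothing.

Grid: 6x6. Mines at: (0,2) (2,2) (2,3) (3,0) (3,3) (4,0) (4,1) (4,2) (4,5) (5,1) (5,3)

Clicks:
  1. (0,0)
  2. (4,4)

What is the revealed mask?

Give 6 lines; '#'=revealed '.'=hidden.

Answer: ##....
##....
##....
......
....#.
......

Derivation:
Click 1 (0,0) count=0: revealed 6 new [(0,0) (0,1) (1,0) (1,1) (2,0) (2,1)] -> total=6
Click 2 (4,4) count=3: revealed 1 new [(4,4)] -> total=7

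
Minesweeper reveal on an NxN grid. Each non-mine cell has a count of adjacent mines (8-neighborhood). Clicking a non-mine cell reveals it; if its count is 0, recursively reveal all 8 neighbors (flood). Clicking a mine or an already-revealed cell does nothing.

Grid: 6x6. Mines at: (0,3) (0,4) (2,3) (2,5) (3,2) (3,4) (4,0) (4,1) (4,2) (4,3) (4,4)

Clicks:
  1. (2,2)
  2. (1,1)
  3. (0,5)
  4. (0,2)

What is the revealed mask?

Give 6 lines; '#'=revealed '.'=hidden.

Click 1 (2,2) count=2: revealed 1 new [(2,2)] -> total=1
Click 2 (1,1) count=0: revealed 10 new [(0,0) (0,1) (0,2) (1,0) (1,1) (1,2) (2,0) (2,1) (3,0) (3,1)] -> total=11
Click 3 (0,5) count=1: revealed 1 new [(0,5)] -> total=12
Click 4 (0,2) count=1: revealed 0 new [(none)] -> total=12

Answer: ###..#
###...
###...
##....
......
......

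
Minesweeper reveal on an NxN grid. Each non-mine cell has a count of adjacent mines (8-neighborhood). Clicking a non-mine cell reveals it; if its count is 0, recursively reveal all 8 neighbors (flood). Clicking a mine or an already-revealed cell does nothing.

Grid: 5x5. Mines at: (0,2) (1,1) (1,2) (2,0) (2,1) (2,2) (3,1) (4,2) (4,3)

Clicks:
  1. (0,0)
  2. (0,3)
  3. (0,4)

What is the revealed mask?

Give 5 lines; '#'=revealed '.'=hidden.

Click 1 (0,0) count=1: revealed 1 new [(0,0)] -> total=1
Click 2 (0,3) count=2: revealed 1 new [(0,3)] -> total=2
Click 3 (0,4) count=0: revealed 7 new [(0,4) (1,3) (1,4) (2,3) (2,4) (3,3) (3,4)] -> total=9

Answer: #..##
...##
...##
...##
.....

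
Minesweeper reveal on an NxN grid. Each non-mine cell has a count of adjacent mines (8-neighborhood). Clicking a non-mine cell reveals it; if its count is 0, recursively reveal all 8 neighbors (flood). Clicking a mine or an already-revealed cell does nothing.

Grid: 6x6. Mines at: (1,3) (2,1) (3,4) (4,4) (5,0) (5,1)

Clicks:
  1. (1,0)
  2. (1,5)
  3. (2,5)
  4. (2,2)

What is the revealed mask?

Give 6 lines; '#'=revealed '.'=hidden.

Answer: ....##
#...##
..#.##
......
......
......

Derivation:
Click 1 (1,0) count=1: revealed 1 new [(1,0)] -> total=1
Click 2 (1,5) count=0: revealed 6 new [(0,4) (0,5) (1,4) (1,5) (2,4) (2,5)] -> total=7
Click 3 (2,5) count=1: revealed 0 new [(none)] -> total=7
Click 4 (2,2) count=2: revealed 1 new [(2,2)] -> total=8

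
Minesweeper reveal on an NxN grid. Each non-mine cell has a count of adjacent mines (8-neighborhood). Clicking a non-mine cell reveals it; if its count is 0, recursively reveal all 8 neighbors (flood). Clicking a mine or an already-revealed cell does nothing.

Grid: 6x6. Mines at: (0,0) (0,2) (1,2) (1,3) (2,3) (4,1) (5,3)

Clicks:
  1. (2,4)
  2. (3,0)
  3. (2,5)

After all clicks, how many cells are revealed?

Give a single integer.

Answer: 13

Derivation:
Click 1 (2,4) count=2: revealed 1 new [(2,4)] -> total=1
Click 2 (3,0) count=1: revealed 1 new [(3,0)] -> total=2
Click 3 (2,5) count=0: revealed 11 new [(0,4) (0,5) (1,4) (1,5) (2,5) (3,4) (3,5) (4,4) (4,5) (5,4) (5,5)] -> total=13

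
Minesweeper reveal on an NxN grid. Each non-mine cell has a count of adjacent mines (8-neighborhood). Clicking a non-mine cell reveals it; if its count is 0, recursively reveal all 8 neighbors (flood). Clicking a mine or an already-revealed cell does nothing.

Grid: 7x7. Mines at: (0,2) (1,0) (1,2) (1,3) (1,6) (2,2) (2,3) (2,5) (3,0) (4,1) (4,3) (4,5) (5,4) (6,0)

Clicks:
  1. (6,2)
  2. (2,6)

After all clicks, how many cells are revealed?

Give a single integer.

Answer: 7

Derivation:
Click 1 (6,2) count=0: revealed 6 new [(5,1) (5,2) (5,3) (6,1) (6,2) (6,3)] -> total=6
Click 2 (2,6) count=2: revealed 1 new [(2,6)] -> total=7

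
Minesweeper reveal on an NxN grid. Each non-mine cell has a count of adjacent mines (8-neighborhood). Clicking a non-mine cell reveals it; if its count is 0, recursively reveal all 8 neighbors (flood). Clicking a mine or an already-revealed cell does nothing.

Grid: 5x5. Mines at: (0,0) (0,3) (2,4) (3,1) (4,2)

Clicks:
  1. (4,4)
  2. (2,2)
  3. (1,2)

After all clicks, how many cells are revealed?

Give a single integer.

Click 1 (4,4) count=0: revealed 4 new [(3,3) (3,4) (4,3) (4,4)] -> total=4
Click 2 (2,2) count=1: revealed 1 new [(2,2)] -> total=5
Click 3 (1,2) count=1: revealed 1 new [(1,2)] -> total=6

Answer: 6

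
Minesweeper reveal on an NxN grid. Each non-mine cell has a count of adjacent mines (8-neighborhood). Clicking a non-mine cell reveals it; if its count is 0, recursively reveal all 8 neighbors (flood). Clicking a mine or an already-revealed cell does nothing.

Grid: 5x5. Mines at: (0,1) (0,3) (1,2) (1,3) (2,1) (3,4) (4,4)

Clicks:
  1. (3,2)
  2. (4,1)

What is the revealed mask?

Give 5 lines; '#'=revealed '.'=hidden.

Click 1 (3,2) count=1: revealed 1 new [(3,2)] -> total=1
Click 2 (4,1) count=0: revealed 7 new [(3,0) (3,1) (3,3) (4,0) (4,1) (4,2) (4,3)] -> total=8

Answer: .....
.....
.....
####.
####.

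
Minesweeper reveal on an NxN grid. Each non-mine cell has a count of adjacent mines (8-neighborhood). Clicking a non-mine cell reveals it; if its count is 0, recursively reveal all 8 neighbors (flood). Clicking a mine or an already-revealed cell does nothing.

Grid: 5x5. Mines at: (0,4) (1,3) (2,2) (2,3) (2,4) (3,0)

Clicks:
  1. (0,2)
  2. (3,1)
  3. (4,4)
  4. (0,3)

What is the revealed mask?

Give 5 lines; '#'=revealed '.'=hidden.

Click 1 (0,2) count=1: revealed 1 new [(0,2)] -> total=1
Click 2 (3,1) count=2: revealed 1 new [(3,1)] -> total=2
Click 3 (4,4) count=0: revealed 7 new [(3,2) (3,3) (3,4) (4,1) (4,2) (4,3) (4,4)] -> total=9
Click 4 (0,3) count=2: revealed 1 new [(0,3)] -> total=10

Answer: ..##.
.....
.....
.####
.####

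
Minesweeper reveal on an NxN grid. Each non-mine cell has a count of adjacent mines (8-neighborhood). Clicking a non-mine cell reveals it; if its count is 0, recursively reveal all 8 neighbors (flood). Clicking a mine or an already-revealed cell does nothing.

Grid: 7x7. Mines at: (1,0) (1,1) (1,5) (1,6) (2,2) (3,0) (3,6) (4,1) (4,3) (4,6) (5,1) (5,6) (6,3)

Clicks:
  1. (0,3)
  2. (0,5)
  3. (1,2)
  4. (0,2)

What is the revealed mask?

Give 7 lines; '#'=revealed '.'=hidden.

Click 1 (0,3) count=0: revealed 6 new [(0,2) (0,3) (0,4) (1,2) (1,3) (1,4)] -> total=6
Click 2 (0,5) count=2: revealed 1 new [(0,5)] -> total=7
Click 3 (1,2) count=2: revealed 0 new [(none)] -> total=7
Click 4 (0,2) count=1: revealed 0 new [(none)] -> total=7

Answer: ..####.
..###..
.......
.......
.......
.......
.......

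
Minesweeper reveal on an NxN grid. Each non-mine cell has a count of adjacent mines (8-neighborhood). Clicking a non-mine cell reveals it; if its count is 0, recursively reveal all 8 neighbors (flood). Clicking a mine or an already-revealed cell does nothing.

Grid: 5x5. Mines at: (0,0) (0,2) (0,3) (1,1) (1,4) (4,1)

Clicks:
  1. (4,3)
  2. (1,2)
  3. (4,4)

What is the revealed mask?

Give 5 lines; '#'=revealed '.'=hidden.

Answer: .....
..#..
..###
..###
..###

Derivation:
Click 1 (4,3) count=0: revealed 9 new [(2,2) (2,3) (2,4) (3,2) (3,3) (3,4) (4,2) (4,3) (4,4)] -> total=9
Click 2 (1,2) count=3: revealed 1 new [(1,2)] -> total=10
Click 3 (4,4) count=0: revealed 0 new [(none)] -> total=10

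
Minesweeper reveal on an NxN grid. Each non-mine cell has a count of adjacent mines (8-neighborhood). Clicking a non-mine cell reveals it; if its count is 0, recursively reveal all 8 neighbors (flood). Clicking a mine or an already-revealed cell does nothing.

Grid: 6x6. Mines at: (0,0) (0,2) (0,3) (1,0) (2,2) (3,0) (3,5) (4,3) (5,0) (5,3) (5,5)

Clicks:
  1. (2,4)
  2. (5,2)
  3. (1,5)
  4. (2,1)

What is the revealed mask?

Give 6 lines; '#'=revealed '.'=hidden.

Click 1 (2,4) count=1: revealed 1 new [(2,4)] -> total=1
Click 2 (5,2) count=2: revealed 1 new [(5,2)] -> total=2
Click 3 (1,5) count=0: revealed 5 new [(0,4) (0,5) (1,4) (1,5) (2,5)] -> total=7
Click 4 (2,1) count=3: revealed 1 new [(2,1)] -> total=8

Answer: ....##
....##
.#..##
......
......
..#...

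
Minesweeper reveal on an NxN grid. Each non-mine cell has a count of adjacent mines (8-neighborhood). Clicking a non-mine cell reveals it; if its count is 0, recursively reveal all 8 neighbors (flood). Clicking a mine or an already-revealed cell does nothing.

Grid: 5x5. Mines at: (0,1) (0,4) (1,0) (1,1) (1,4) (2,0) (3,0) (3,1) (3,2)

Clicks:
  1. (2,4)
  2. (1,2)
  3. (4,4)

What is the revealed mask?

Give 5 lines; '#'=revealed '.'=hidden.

Click 1 (2,4) count=1: revealed 1 new [(2,4)] -> total=1
Click 2 (1,2) count=2: revealed 1 new [(1,2)] -> total=2
Click 3 (4,4) count=0: revealed 5 new [(2,3) (3,3) (3,4) (4,3) (4,4)] -> total=7

Answer: .....
..#..
...##
...##
...##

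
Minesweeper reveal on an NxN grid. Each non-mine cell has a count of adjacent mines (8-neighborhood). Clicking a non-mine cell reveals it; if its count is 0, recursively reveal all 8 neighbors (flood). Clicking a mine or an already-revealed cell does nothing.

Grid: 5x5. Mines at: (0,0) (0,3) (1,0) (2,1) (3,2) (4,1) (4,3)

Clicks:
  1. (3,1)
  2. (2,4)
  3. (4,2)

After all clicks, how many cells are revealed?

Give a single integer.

Click 1 (3,1) count=3: revealed 1 new [(3,1)] -> total=1
Click 2 (2,4) count=0: revealed 6 new [(1,3) (1,4) (2,3) (2,4) (3,3) (3,4)] -> total=7
Click 3 (4,2) count=3: revealed 1 new [(4,2)] -> total=8

Answer: 8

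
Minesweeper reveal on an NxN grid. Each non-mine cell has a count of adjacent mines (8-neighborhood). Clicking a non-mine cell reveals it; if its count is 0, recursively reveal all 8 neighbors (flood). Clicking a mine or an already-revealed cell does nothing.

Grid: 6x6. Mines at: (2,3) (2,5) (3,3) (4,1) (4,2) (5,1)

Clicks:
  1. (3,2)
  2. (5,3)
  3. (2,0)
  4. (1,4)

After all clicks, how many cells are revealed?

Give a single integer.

Click 1 (3,2) count=4: revealed 1 new [(3,2)] -> total=1
Click 2 (5,3) count=1: revealed 1 new [(5,3)] -> total=2
Click 3 (2,0) count=0: revealed 17 new [(0,0) (0,1) (0,2) (0,3) (0,4) (0,5) (1,0) (1,1) (1,2) (1,3) (1,4) (1,5) (2,0) (2,1) (2,2) (3,0) (3,1)] -> total=19
Click 4 (1,4) count=2: revealed 0 new [(none)] -> total=19

Answer: 19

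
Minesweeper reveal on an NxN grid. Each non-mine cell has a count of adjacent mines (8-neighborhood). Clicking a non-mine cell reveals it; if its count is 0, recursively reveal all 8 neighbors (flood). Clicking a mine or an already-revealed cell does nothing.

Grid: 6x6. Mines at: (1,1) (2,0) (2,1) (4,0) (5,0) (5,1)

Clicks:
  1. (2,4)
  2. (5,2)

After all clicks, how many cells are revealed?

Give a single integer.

Answer: 24

Derivation:
Click 1 (2,4) count=0: revealed 24 new [(0,2) (0,3) (0,4) (0,5) (1,2) (1,3) (1,4) (1,5) (2,2) (2,3) (2,4) (2,5) (3,2) (3,3) (3,4) (3,5) (4,2) (4,3) (4,4) (4,5) (5,2) (5,3) (5,4) (5,5)] -> total=24
Click 2 (5,2) count=1: revealed 0 new [(none)] -> total=24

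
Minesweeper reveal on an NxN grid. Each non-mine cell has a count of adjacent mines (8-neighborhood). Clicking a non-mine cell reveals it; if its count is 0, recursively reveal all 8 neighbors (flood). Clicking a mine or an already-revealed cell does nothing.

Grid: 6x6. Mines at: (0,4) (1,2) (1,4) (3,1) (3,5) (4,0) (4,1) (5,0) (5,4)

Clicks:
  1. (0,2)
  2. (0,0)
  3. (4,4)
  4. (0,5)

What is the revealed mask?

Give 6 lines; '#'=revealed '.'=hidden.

Click 1 (0,2) count=1: revealed 1 new [(0,2)] -> total=1
Click 2 (0,0) count=0: revealed 6 new [(0,0) (0,1) (1,0) (1,1) (2,0) (2,1)] -> total=7
Click 3 (4,4) count=2: revealed 1 new [(4,4)] -> total=8
Click 4 (0,5) count=2: revealed 1 new [(0,5)] -> total=9

Answer: ###..#
##....
##....
......
....#.
......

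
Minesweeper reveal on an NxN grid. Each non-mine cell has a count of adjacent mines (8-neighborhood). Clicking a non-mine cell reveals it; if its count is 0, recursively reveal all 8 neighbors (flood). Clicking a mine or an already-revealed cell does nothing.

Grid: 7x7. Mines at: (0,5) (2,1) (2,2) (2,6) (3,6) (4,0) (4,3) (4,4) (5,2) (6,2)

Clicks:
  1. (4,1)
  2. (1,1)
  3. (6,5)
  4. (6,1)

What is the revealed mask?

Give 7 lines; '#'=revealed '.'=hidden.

Answer: .......
.#.....
.......
.......
.#...##
...####
.#.####

Derivation:
Click 1 (4,1) count=2: revealed 1 new [(4,1)] -> total=1
Click 2 (1,1) count=2: revealed 1 new [(1,1)] -> total=2
Click 3 (6,5) count=0: revealed 10 new [(4,5) (4,6) (5,3) (5,4) (5,5) (5,6) (6,3) (6,4) (6,5) (6,6)] -> total=12
Click 4 (6,1) count=2: revealed 1 new [(6,1)] -> total=13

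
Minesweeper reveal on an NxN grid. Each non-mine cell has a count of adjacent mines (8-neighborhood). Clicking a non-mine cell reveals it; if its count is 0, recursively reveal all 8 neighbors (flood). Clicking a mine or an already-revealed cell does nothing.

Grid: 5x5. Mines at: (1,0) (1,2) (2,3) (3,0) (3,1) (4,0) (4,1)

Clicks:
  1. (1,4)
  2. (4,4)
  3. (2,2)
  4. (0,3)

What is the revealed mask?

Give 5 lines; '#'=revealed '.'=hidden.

Answer: ...#.
....#
..#..
..###
..###

Derivation:
Click 1 (1,4) count=1: revealed 1 new [(1,4)] -> total=1
Click 2 (4,4) count=0: revealed 6 new [(3,2) (3,3) (3,4) (4,2) (4,3) (4,4)] -> total=7
Click 3 (2,2) count=3: revealed 1 new [(2,2)] -> total=8
Click 4 (0,3) count=1: revealed 1 new [(0,3)] -> total=9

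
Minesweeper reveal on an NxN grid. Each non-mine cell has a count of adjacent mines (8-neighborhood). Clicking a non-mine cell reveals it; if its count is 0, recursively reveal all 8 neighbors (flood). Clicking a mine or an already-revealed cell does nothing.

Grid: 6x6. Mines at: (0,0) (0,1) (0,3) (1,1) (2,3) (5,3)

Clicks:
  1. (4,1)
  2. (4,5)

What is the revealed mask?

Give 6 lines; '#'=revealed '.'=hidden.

Click 1 (4,1) count=0: revealed 12 new [(2,0) (2,1) (2,2) (3,0) (3,1) (3,2) (4,0) (4,1) (4,2) (5,0) (5,1) (5,2)] -> total=12
Click 2 (4,5) count=0: revealed 12 new [(0,4) (0,5) (1,4) (1,5) (2,4) (2,5) (3,4) (3,5) (4,4) (4,5) (5,4) (5,5)] -> total=24

Answer: ....##
....##
###.##
###.##
###.##
###.##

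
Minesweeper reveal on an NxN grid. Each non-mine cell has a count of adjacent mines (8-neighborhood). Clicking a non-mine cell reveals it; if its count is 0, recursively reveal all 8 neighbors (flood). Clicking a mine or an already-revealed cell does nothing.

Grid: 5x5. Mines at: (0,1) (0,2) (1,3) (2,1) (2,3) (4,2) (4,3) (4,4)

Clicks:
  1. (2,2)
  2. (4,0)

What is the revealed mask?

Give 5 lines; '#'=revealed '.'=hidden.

Answer: .....
.....
..#..
##...
##...

Derivation:
Click 1 (2,2) count=3: revealed 1 new [(2,2)] -> total=1
Click 2 (4,0) count=0: revealed 4 new [(3,0) (3,1) (4,0) (4,1)] -> total=5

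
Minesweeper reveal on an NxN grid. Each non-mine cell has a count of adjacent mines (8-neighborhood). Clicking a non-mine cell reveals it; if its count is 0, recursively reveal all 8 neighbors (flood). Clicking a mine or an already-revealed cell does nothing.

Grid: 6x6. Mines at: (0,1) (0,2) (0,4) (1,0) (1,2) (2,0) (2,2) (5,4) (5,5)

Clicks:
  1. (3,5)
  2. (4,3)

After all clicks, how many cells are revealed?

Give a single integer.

Click 1 (3,5) count=0: revealed 12 new [(1,3) (1,4) (1,5) (2,3) (2,4) (2,5) (3,3) (3,4) (3,5) (4,3) (4,4) (4,5)] -> total=12
Click 2 (4,3) count=1: revealed 0 new [(none)] -> total=12

Answer: 12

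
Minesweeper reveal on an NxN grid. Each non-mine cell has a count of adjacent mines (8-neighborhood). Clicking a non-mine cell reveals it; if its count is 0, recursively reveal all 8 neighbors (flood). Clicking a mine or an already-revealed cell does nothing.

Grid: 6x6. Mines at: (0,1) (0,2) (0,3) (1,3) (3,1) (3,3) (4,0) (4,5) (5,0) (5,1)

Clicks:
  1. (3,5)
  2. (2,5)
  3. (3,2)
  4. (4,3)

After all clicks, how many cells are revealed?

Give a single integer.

Answer: 10

Derivation:
Click 1 (3,5) count=1: revealed 1 new [(3,5)] -> total=1
Click 2 (2,5) count=0: revealed 7 new [(0,4) (0,5) (1,4) (1,5) (2,4) (2,5) (3,4)] -> total=8
Click 3 (3,2) count=2: revealed 1 new [(3,2)] -> total=9
Click 4 (4,3) count=1: revealed 1 new [(4,3)] -> total=10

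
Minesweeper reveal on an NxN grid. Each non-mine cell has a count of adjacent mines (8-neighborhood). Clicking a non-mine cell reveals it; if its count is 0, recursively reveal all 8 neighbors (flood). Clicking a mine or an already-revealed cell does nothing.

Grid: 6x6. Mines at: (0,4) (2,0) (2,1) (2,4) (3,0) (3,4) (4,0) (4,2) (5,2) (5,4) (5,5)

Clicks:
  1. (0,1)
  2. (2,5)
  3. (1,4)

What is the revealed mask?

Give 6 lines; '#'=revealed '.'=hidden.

Answer: ####..
#####.
.....#
......
......
......

Derivation:
Click 1 (0,1) count=0: revealed 8 new [(0,0) (0,1) (0,2) (0,3) (1,0) (1,1) (1,2) (1,3)] -> total=8
Click 2 (2,5) count=2: revealed 1 new [(2,5)] -> total=9
Click 3 (1,4) count=2: revealed 1 new [(1,4)] -> total=10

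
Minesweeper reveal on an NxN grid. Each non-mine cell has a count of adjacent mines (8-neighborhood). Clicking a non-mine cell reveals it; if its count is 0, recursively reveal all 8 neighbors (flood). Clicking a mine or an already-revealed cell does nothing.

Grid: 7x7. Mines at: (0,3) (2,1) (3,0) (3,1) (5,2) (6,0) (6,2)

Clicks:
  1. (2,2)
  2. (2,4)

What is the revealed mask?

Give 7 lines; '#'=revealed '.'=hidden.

Click 1 (2,2) count=2: revealed 1 new [(2,2)] -> total=1
Click 2 (2,4) count=0: revealed 30 new [(0,4) (0,5) (0,6) (1,2) (1,3) (1,4) (1,5) (1,6) (2,3) (2,4) (2,5) (2,6) (3,2) (3,3) (3,4) (3,5) (3,6) (4,2) (4,3) (4,4) (4,5) (4,6) (5,3) (5,4) (5,5) (5,6) (6,3) (6,4) (6,5) (6,6)] -> total=31

Answer: ....###
..#####
..#####
..#####
..#####
...####
...####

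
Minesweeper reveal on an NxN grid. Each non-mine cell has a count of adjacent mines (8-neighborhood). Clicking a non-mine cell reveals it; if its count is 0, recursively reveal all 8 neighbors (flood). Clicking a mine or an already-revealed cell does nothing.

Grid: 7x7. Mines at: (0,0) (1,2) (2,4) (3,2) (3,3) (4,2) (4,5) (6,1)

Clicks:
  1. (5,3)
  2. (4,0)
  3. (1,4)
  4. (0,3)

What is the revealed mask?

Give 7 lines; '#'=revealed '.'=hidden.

Click 1 (5,3) count=1: revealed 1 new [(5,3)] -> total=1
Click 2 (4,0) count=0: revealed 10 new [(1,0) (1,1) (2,0) (2,1) (3,0) (3,1) (4,0) (4,1) (5,0) (5,1)] -> total=11
Click 3 (1,4) count=1: revealed 1 new [(1,4)] -> total=12
Click 4 (0,3) count=1: revealed 1 new [(0,3)] -> total=13

Answer: ...#...
##..#..
##.....
##.....
##.....
##.#...
.......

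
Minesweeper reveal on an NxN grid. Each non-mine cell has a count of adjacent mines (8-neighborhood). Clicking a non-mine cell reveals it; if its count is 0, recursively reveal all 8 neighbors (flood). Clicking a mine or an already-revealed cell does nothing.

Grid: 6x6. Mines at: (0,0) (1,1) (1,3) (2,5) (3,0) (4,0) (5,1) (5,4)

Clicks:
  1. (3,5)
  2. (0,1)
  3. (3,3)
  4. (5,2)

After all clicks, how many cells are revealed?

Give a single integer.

Answer: 15

Derivation:
Click 1 (3,5) count=1: revealed 1 new [(3,5)] -> total=1
Click 2 (0,1) count=2: revealed 1 new [(0,1)] -> total=2
Click 3 (3,3) count=0: revealed 12 new [(2,1) (2,2) (2,3) (2,4) (3,1) (3,2) (3,3) (3,4) (4,1) (4,2) (4,3) (4,4)] -> total=14
Click 4 (5,2) count=1: revealed 1 new [(5,2)] -> total=15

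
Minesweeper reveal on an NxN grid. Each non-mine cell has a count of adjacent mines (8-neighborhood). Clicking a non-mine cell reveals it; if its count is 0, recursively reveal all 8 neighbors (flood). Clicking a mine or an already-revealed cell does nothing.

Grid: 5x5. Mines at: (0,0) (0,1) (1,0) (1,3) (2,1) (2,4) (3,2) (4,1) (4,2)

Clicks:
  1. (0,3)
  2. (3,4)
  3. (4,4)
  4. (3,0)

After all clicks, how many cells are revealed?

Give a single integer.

Click 1 (0,3) count=1: revealed 1 new [(0,3)] -> total=1
Click 2 (3,4) count=1: revealed 1 new [(3,4)] -> total=2
Click 3 (4,4) count=0: revealed 3 new [(3,3) (4,3) (4,4)] -> total=5
Click 4 (3,0) count=2: revealed 1 new [(3,0)] -> total=6

Answer: 6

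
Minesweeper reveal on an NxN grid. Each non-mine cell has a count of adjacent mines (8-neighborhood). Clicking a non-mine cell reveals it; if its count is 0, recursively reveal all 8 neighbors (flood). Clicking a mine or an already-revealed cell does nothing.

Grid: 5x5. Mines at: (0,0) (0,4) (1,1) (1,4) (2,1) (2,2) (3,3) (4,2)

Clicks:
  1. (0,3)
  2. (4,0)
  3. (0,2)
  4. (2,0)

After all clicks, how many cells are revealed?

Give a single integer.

Answer: 7

Derivation:
Click 1 (0,3) count=2: revealed 1 new [(0,3)] -> total=1
Click 2 (4,0) count=0: revealed 4 new [(3,0) (3,1) (4,0) (4,1)] -> total=5
Click 3 (0,2) count=1: revealed 1 new [(0,2)] -> total=6
Click 4 (2,0) count=2: revealed 1 new [(2,0)] -> total=7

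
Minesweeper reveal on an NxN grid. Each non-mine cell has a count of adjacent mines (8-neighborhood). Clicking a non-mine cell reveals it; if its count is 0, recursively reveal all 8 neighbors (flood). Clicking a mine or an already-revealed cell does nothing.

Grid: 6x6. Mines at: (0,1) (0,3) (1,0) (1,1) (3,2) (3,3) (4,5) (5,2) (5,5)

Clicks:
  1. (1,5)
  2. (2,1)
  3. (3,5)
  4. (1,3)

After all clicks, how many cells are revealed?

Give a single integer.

Click 1 (1,5) count=0: revealed 8 new [(0,4) (0,5) (1,4) (1,5) (2,4) (2,5) (3,4) (3,5)] -> total=8
Click 2 (2,1) count=3: revealed 1 new [(2,1)] -> total=9
Click 3 (3,5) count=1: revealed 0 new [(none)] -> total=9
Click 4 (1,3) count=1: revealed 1 new [(1,3)] -> total=10

Answer: 10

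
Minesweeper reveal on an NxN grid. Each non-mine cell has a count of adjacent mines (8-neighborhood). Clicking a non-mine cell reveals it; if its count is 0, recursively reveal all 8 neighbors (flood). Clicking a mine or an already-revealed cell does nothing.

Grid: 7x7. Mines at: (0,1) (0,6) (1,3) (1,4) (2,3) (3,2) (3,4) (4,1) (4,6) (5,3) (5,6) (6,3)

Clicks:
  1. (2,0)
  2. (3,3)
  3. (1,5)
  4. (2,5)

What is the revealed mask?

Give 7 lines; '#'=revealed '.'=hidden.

Answer: .......
##...#.
##...#.
##.#...
.......
.......
.......

Derivation:
Click 1 (2,0) count=0: revealed 6 new [(1,0) (1,1) (2,0) (2,1) (3,0) (3,1)] -> total=6
Click 2 (3,3) count=3: revealed 1 new [(3,3)] -> total=7
Click 3 (1,5) count=2: revealed 1 new [(1,5)] -> total=8
Click 4 (2,5) count=2: revealed 1 new [(2,5)] -> total=9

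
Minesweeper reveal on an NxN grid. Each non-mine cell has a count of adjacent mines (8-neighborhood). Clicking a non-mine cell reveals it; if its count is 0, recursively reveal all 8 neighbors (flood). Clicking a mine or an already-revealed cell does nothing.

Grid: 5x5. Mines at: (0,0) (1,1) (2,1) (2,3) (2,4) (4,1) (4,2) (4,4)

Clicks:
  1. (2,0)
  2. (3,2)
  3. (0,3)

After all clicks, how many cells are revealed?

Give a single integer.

Click 1 (2,0) count=2: revealed 1 new [(2,0)] -> total=1
Click 2 (3,2) count=4: revealed 1 new [(3,2)] -> total=2
Click 3 (0,3) count=0: revealed 6 new [(0,2) (0,3) (0,4) (1,2) (1,3) (1,4)] -> total=8

Answer: 8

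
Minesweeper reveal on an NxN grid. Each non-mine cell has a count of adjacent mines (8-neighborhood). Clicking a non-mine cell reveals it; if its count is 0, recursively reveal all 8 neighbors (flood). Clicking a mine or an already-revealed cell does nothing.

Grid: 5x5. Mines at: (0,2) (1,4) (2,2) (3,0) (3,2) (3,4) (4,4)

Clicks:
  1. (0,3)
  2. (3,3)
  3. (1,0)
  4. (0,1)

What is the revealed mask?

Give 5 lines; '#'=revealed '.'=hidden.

Answer: ##.#.
##...
##...
...#.
.....

Derivation:
Click 1 (0,3) count=2: revealed 1 new [(0,3)] -> total=1
Click 2 (3,3) count=4: revealed 1 new [(3,3)] -> total=2
Click 3 (1,0) count=0: revealed 6 new [(0,0) (0,1) (1,0) (1,1) (2,0) (2,1)] -> total=8
Click 4 (0,1) count=1: revealed 0 new [(none)] -> total=8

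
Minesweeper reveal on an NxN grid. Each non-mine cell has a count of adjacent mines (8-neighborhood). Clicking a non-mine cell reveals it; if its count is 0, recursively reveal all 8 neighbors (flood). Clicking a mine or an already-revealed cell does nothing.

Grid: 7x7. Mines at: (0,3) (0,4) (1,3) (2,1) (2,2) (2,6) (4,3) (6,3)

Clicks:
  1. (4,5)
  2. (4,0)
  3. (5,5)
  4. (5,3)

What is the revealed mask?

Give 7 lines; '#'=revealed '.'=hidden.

Click 1 (4,5) count=0: revealed 12 new [(3,4) (3,5) (3,6) (4,4) (4,5) (4,6) (5,4) (5,5) (5,6) (6,4) (6,5) (6,6)] -> total=12
Click 2 (4,0) count=0: revealed 12 new [(3,0) (3,1) (3,2) (4,0) (4,1) (4,2) (5,0) (5,1) (5,2) (6,0) (6,1) (6,2)] -> total=24
Click 3 (5,5) count=0: revealed 0 new [(none)] -> total=24
Click 4 (5,3) count=2: revealed 1 new [(5,3)] -> total=25

Answer: .......
.......
.......
###.###
###.###
#######
###.###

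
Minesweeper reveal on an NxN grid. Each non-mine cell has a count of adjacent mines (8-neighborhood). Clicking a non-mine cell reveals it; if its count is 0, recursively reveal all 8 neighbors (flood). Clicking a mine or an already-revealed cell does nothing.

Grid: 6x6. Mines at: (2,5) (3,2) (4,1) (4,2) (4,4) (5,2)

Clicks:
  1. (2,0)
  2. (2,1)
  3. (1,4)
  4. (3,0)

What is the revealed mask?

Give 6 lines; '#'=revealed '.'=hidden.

Click 1 (2,0) count=0: revealed 19 new [(0,0) (0,1) (0,2) (0,3) (0,4) (0,5) (1,0) (1,1) (1,2) (1,3) (1,4) (1,5) (2,0) (2,1) (2,2) (2,3) (2,4) (3,0) (3,1)] -> total=19
Click 2 (2,1) count=1: revealed 0 new [(none)] -> total=19
Click 3 (1,4) count=1: revealed 0 new [(none)] -> total=19
Click 4 (3,0) count=1: revealed 0 new [(none)] -> total=19

Answer: ######
######
#####.
##....
......
......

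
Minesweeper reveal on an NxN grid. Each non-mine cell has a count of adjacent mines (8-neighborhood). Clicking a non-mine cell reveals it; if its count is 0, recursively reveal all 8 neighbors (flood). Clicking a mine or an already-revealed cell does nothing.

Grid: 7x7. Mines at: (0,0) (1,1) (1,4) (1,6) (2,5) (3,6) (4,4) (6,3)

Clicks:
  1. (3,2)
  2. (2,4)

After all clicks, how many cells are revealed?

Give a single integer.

Answer: 20

Derivation:
Click 1 (3,2) count=0: revealed 19 new [(2,0) (2,1) (2,2) (2,3) (3,0) (3,1) (3,2) (3,3) (4,0) (4,1) (4,2) (4,3) (5,0) (5,1) (5,2) (5,3) (6,0) (6,1) (6,2)] -> total=19
Click 2 (2,4) count=2: revealed 1 new [(2,4)] -> total=20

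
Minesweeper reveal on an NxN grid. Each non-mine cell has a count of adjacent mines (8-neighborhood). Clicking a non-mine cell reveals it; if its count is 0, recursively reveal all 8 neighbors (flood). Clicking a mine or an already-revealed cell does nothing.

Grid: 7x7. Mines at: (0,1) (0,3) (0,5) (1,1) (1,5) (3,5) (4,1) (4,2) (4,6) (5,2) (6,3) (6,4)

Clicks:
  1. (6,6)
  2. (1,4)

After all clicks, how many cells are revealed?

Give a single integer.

Click 1 (6,6) count=0: revealed 4 new [(5,5) (5,6) (6,5) (6,6)] -> total=4
Click 2 (1,4) count=3: revealed 1 new [(1,4)] -> total=5

Answer: 5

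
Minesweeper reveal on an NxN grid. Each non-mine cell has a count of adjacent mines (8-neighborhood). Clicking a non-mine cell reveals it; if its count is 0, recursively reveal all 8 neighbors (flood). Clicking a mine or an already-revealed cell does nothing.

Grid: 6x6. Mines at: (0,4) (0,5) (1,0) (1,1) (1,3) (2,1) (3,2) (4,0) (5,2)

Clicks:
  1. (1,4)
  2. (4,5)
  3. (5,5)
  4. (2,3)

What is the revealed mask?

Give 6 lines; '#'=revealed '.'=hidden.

Click 1 (1,4) count=3: revealed 1 new [(1,4)] -> total=1
Click 2 (4,5) count=0: revealed 13 new [(1,5) (2,3) (2,4) (2,5) (3,3) (3,4) (3,5) (4,3) (4,4) (4,5) (5,3) (5,4) (5,5)] -> total=14
Click 3 (5,5) count=0: revealed 0 new [(none)] -> total=14
Click 4 (2,3) count=2: revealed 0 new [(none)] -> total=14

Answer: ......
....##
...###
...###
...###
...###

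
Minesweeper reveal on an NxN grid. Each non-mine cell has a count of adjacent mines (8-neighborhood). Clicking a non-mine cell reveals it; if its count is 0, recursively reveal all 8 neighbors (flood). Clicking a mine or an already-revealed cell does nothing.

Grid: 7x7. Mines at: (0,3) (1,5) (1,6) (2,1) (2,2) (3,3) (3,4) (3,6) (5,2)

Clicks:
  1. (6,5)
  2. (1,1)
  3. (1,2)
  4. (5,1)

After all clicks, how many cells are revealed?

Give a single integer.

Answer: 15

Derivation:
Click 1 (6,5) count=0: revealed 12 new [(4,3) (4,4) (4,5) (4,6) (5,3) (5,4) (5,5) (5,6) (6,3) (6,4) (6,5) (6,6)] -> total=12
Click 2 (1,1) count=2: revealed 1 new [(1,1)] -> total=13
Click 3 (1,2) count=3: revealed 1 new [(1,2)] -> total=14
Click 4 (5,1) count=1: revealed 1 new [(5,1)] -> total=15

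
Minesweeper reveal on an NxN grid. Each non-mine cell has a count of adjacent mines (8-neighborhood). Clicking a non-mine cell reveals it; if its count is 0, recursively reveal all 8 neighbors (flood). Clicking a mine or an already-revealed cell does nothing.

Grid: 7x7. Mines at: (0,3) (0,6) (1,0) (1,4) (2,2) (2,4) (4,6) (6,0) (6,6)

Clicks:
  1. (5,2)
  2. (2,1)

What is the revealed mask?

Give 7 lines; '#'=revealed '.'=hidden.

Click 1 (5,2) count=0: revealed 25 new [(2,0) (2,1) (3,0) (3,1) (3,2) (3,3) (3,4) (3,5) (4,0) (4,1) (4,2) (4,3) (4,4) (4,5) (5,0) (5,1) (5,2) (5,3) (5,4) (5,5) (6,1) (6,2) (6,3) (6,4) (6,5)] -> total=25
Click 2 (2,1) count=2: revealed 0 new [(none)] -> total=25

Answer: .......
.......
##.....
######.
######.
######.
.#####.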